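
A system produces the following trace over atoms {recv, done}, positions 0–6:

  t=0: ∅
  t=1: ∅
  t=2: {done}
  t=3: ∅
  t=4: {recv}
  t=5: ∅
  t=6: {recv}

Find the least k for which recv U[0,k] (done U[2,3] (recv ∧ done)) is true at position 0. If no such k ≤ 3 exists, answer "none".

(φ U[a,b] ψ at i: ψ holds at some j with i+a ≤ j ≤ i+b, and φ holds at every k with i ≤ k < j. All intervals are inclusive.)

Need earliest j ≥ 0 with (done U[2,3] (recv ∧ done)), and recv at every k in [0,j-1].
  j=0: rhs fails.
  j=1: rhs fails.
  j=2: rhs fails.
  j=3: rhs fails.
No witness within the range → none.

none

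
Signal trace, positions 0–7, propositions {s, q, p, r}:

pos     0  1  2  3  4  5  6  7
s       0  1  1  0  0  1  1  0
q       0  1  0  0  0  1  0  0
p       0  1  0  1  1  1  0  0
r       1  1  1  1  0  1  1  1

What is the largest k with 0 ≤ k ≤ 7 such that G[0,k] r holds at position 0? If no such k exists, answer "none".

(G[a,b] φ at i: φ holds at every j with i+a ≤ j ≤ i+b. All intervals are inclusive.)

3

r must hold from j=0 onward; find where it first fails.
  j=0: holds
  j=1: holds
  j=2: holds
  j=3: holds
  j=4: fails
Holds on [0,3], so largest k = 3.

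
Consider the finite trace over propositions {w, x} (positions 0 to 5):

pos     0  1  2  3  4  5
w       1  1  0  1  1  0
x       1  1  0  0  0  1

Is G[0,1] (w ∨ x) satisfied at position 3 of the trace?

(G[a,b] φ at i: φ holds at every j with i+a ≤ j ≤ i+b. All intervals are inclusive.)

Check (w ∨ x) at every j in [3,4]:
  j=3: true
  j=4: true
All positions satisfy it → formula holds.

Yes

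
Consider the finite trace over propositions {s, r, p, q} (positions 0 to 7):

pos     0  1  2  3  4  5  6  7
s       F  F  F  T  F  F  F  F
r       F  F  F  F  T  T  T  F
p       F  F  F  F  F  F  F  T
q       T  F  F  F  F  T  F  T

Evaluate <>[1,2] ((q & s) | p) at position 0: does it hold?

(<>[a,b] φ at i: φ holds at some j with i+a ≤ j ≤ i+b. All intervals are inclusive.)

Check ((q & s) | p) at each j in [1,2]:
  j=1: false
  j=2: false
No position in the window satisfies it → formula fails.

Does not hold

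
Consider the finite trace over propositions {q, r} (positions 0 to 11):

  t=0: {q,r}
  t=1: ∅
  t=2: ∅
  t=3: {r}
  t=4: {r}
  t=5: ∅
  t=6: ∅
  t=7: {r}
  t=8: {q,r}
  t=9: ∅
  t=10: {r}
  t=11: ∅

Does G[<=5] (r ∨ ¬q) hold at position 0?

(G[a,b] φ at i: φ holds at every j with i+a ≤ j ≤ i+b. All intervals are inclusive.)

Check (r ∨ ¬q) at every j in [0,5]:
  j=0: true
  j=1: true
  j=2: true
  j=3: true
  j=4: true
  j=5: true
All positions satisfy it → formula holds.

True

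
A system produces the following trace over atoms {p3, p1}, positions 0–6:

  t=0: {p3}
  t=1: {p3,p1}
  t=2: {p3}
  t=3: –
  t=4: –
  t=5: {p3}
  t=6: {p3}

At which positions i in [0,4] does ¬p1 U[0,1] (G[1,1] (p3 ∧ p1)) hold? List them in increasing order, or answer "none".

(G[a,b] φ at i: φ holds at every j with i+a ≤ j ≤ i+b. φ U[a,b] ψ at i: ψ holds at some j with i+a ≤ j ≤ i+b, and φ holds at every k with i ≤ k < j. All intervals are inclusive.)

Evaluate at each i in [0,4]:
  i=0: ✓ (rhs at j=0)
  i=1: ✗ (no rhs in [1,2])
  i=2: ✗ (no rhs in [2,3])
  i=3: ✗ (no rhs in [3,4])
  i=4: ✗ (no rhs in [4,5])

0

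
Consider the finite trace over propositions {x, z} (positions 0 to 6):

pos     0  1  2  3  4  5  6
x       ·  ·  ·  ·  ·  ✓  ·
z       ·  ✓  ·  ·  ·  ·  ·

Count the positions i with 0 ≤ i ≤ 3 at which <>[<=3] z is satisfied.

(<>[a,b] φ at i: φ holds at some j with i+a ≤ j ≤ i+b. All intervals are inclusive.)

2

Evaluate at each i in [0,3]:
  i=0: ✓ (witness j=1)
  i=1: ✓ (witness j=1)
  i=2: ✗ (none in [2,5])
  i=3: ✗ (none in [3,6])
Positions where it holds: {0, 1} → 2.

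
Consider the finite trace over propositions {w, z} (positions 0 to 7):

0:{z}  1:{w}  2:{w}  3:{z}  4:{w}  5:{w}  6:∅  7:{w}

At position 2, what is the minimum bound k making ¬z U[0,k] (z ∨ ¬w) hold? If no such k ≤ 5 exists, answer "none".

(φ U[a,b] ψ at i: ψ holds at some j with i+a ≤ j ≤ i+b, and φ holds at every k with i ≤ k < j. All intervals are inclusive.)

Need earliest j ≥ 2 with (z ∨ ¬w), and ¬z at every k in [2,j-1].
  j=2: rhs fails.
  j=3: rhs holds; lhs holds on [2,2]. k = 1.

1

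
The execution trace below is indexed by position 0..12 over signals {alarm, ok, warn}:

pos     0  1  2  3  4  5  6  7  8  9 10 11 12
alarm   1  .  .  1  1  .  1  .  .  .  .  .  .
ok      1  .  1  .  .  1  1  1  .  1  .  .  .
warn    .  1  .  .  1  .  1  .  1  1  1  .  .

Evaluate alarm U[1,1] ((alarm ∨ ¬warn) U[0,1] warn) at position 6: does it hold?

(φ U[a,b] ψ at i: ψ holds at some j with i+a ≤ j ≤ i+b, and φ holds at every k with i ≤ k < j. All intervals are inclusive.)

Yes

Need some j in [7,7] with ((alarm ∨ ¬warn) U[0,1] warn), and alarm at every k in [6,j-1].
  j=7: ((alarm ∨ ¬warn) U[0,1] warn) holds; alarm holds at every k in [6,6] → satisfied.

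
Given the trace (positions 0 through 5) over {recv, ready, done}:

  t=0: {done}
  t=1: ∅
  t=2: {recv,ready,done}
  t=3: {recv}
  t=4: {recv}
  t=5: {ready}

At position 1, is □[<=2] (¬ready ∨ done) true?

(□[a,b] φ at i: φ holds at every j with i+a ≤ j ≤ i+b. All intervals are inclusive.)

Yes

Check (¬ready ∨ done) at every j in [1,3]:
  j=1: true
  j=2: true
  j=3: true
All positions satisfy it → formula holds.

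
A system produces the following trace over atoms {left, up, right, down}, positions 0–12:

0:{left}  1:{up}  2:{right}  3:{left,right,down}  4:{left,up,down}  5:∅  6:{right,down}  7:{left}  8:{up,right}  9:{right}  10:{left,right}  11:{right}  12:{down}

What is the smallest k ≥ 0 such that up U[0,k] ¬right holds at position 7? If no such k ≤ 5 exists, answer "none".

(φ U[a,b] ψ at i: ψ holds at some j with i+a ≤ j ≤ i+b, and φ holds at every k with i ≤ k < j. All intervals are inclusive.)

Need earliest j ≥ 7 with ¬right, and up at every k in [7,j-1].
  j=7: rhs holds (empty prefix). k = 0.

0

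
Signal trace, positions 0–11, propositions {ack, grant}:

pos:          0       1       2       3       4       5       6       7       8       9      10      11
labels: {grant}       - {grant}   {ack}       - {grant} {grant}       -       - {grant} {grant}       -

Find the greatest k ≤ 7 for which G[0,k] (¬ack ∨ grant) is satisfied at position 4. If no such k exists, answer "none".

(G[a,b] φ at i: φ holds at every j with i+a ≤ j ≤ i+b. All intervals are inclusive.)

(¬ack ∨ grant) must hold from j=4 onward; find where it first fails.
  j=4: holds
  j=5: holds
  j=6: holds
  j=7: holds
  j=8: holds
  j=9: holds
  j=10: holds
  j=11: holds
Holds through j=11; largest k = 7.

7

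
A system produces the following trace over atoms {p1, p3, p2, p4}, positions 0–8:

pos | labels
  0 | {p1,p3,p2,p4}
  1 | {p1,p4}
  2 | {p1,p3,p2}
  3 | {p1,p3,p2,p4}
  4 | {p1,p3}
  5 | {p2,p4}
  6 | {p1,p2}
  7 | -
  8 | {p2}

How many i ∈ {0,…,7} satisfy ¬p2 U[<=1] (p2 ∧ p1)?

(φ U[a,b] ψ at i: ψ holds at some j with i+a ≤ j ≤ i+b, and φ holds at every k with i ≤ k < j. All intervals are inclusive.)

Evaluate at each i in [0,7]:
  i=0: ✓ (rhs at j=0)
  i=1: ✓ (rhs at j=2; lhs holds on [1,1])
  i=2: ✓ (rhs at j=2)
  i=3: ✓ (rhs at j=3)
  i=4: ✗ (no rhs in [4,5])
  i=5: ✗ (lhs fails at k=5 before rhs at j=6)
  i=6: ✓ (rhs at j=6)
  i=7: ✗ (no rhs in [7,8])
Positions where it holds: {0, 1, 2, 3, 6} → 5.

5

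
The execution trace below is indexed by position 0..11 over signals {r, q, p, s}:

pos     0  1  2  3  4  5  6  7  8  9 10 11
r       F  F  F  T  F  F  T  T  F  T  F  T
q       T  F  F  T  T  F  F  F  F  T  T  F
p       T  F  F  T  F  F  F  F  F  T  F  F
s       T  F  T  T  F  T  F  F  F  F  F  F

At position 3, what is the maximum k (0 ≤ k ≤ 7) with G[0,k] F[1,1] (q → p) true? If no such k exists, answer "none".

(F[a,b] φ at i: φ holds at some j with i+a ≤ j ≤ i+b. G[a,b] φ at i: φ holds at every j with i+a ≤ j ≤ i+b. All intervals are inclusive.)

F[1,1] (q → p) must hold from j=3 onward; find where it first fails.
  j=3: fails → no k works.

none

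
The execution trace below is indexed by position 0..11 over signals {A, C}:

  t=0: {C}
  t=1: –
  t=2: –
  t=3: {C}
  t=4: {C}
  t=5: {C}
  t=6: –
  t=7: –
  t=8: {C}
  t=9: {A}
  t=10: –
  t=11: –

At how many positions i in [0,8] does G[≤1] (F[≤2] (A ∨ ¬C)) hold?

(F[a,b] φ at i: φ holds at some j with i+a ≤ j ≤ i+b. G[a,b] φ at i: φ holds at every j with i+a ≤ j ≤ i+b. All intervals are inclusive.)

7

Evaluate at each i in [0,8]:
  i=0: ✓ (all of [0,1])
  i=1: ✓ (all of [1,2])
  i=2: ✗ (fails at j=3)
  i=3: ✗ (fails at j=3)
  i=4: ✓ (all of [4,5])
  i=5: ✓ (all of [5,6])
  i=6: ✓ (all of [6,7])
  i=7: ✓ (all of [7,8])
  i=8: ✓ (all of [8,9])
Positions where it holds: {0, 1, 4, 5, 6, 7, 8} → 7.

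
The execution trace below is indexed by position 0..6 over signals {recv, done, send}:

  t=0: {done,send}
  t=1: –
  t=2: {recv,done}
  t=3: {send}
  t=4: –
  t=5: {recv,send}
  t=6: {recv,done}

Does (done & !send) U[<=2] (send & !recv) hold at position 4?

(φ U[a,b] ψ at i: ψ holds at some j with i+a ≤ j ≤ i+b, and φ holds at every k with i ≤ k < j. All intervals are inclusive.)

Need some j in [4,6] with (send & !recv), and (done & !send) at every k in [4,j-1].
  j=4: (send & !recv) false.
  j=5: (send & !recv) false.
  j=6: (send & !recv) false.
No j in the window works → until fails.

False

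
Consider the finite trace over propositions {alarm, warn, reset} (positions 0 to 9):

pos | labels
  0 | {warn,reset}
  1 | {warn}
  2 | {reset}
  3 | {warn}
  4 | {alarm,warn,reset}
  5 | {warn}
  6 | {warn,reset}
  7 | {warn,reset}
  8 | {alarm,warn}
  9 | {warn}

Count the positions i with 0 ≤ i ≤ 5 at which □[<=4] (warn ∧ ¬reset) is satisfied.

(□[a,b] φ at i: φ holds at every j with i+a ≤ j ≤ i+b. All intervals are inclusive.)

0

Evaluate at each i in [0,5]:
  i=0: ✗ (fails at j=0)
  i=1: ✗ (fails at j=2)
  i=2: ✗ (fails at j=2)
  i=3: ✗ (fails at j=4)
  i=4: ✗ (fails at j=4)
  i=5: ✗ (fails at j=6)
Positions where it holds: {} → 0.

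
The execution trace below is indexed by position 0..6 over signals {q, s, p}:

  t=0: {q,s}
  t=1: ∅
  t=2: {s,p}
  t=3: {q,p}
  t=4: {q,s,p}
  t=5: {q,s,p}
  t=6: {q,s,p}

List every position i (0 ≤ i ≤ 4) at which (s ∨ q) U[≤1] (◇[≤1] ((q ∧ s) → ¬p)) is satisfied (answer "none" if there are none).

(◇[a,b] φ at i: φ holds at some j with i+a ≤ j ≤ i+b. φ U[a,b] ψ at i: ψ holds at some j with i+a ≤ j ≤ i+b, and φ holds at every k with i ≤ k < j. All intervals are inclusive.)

0, 1, 2, 3

Evaluate at each i in [0,4]:
  i=0: ✓ (rhs at j=0)
  i=1: ✓ (rhs at j=1)
  i=2: ✓ (rhs at j=2)
  i=3: ✓ (rhs at j=3)
  i=4: ✗ (no rhs in [4,5])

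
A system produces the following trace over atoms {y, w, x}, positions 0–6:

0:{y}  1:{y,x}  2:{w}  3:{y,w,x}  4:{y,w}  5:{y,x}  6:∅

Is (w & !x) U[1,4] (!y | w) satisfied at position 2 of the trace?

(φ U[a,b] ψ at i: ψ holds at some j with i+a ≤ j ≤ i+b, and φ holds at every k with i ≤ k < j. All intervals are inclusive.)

Need some j in [3,6] with (!y | w), and (w & !x) at every k in [2,j-1].
  j=3: (!y | w) holds; (w & !x) holds at every k in [2,2] → satisfied.

True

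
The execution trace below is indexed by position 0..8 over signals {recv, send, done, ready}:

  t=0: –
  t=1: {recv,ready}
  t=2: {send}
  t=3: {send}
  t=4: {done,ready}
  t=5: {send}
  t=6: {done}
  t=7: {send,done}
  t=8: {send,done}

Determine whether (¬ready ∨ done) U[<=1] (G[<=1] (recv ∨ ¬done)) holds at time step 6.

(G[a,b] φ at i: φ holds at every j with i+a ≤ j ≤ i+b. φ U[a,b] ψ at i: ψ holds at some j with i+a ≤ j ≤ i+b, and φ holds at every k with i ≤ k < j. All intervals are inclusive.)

Need some j in [6,7] with G[<=1] (recv ∨ ¬done), and (¬ready ∨ done) at every k in [6,j-1].
  j=6: G[<=1] (recv ∨ ¬done) — fails at 6.
  j=7: G[<=1] (recv ∨ ¬done) — fails at 7.
No j in the window works → until fails.

Does not hold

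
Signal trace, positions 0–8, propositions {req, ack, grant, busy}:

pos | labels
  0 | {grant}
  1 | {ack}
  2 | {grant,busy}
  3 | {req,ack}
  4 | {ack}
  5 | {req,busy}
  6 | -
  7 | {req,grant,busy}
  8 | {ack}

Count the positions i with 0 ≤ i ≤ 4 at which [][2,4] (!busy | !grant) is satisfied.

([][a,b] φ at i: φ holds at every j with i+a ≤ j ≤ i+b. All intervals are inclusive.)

Evaluate at each i in [0,4]:
  i=0: ✗ (fails at j=2)
  i=1: ✓ (all of [3,5])
  i=2: ✓ (all of [4,6])
  i=3: ✗ (fails at j=7)
  i=4: ✗ (fails at j=7)
Positions where it holds: {1, 2} → 2.

2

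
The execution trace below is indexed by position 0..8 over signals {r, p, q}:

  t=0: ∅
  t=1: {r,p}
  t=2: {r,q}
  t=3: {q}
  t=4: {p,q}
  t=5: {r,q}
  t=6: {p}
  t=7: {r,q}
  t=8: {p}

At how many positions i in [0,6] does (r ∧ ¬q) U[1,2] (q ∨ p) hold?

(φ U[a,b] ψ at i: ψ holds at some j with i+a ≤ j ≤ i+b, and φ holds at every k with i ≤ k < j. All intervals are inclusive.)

Evaluate at each i in [0,6]:
  i=0: ✗ (lhs fails at k=0 before rhs at j=1)
  i=1: ✓ (rhs at j=2; lhs holds on [1,1])
  i=2: ✗ (lhs fails at k=2 before rhs at j=3)
  i=3: ✗ (lhs fails at k=3 before rhs at j=4)
  i=4: ✗ (lhs fails at k=4 before rhs at j=5)
  i=5: ✗ (lhs fails at k=5 before rhs at j=6)
  i=6: ✗ (lhs fails at k=6 before rhs at j=7)
Positions where it holds: {1} → 1.

1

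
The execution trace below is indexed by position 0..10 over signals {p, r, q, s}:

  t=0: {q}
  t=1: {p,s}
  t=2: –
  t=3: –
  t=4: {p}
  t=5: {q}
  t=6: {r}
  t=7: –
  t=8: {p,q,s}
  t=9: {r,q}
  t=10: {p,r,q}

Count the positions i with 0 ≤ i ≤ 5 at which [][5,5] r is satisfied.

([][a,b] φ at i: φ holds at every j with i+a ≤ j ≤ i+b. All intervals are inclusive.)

Evaluate at each i in [0,5]:
  i=0: ✗ (fails at j=5)
  i=1: ✓ (all of [6,6])
  i=2: ✗ (fails at j=7)
  i=3: ✗ (fails at j=8)
  i=4: ✓ (all of [9,9])
  i=5: ✓ (all of [10,10])
Positions where it holds: {1, 4, 5} → 3.

3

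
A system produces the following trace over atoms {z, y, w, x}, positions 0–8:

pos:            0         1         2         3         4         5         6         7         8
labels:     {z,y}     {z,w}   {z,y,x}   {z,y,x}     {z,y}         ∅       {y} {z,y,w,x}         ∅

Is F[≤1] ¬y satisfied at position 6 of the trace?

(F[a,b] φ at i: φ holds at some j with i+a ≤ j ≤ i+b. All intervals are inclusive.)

Check ¬y at each j in [6,7]:
  j=6: false
  j=7: false
No position in the window satisfies it → formula fails.

False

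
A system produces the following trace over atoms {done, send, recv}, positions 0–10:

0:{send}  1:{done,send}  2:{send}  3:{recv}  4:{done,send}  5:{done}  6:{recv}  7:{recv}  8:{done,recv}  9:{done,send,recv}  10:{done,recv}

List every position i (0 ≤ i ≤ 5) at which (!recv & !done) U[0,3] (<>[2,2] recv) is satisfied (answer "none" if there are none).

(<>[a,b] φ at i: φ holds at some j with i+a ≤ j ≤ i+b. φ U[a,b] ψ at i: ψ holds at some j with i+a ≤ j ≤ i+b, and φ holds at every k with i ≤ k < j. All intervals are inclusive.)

0, 1, 4, 5

Evaluate at each i in [0,5]:
  i=0: ✓ (rhs at j=1; lhs holds on [0,0])
  i=1: ✓ (rhs at j=1)
  i=2: ✗ (lhs fails at k=3 before rhs at j=4)
  i=3: ✗ (lhs fails at k=3 before rhs at j=4)
  i=4: ✓ (rhs at j=4)
  i=5: ✓ (rhs at j=5)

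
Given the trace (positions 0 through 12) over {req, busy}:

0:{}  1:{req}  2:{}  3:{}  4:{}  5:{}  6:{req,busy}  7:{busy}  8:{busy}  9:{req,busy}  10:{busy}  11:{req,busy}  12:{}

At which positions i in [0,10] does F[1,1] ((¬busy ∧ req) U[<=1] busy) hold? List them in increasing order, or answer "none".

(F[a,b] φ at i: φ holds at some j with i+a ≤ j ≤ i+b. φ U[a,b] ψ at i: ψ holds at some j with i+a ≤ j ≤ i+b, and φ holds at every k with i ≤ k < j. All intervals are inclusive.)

5, 6, 7, 8, 9, 10

Evaluate at each i in [0,10]:
  i=0: ✗ (none in [1,1])
  i=1: ✗ (none in [2,2])
  i=2: ✗ (none in [3,3])
  i=3: ✗ (none in [4,4])
  i=4: ✗ (none in [5,5])
  i=5: ✓ (witness j=6)
  i=6: ✓ (witness j=7)
  i=7: ✓ (witness j=8)
  i=8: ✓ (witness j=9)
  i=9: ✓ (witness j=10)
  i=10: ✓ (witness j=11)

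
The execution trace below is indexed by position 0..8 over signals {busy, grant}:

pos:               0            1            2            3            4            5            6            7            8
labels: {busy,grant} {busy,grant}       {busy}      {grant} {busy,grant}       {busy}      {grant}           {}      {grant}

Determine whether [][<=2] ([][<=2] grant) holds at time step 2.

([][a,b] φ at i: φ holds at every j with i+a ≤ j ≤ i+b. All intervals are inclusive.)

False

Check [][<=2] grant at every j in [2,4]:
  j=2: fails at 2
  j=3: fails at 5
  j=4: fails at 5
Fails at j=2 → formula fails.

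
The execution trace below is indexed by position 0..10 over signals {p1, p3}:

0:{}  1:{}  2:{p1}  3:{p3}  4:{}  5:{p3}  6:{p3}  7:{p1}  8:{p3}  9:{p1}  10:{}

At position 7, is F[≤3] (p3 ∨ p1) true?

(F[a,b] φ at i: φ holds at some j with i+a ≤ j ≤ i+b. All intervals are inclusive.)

Check (p3 ∨ p1) at each j in [7,10]:
  j=7: true
  j=8: true
  j=9: true
  j=10: false
Found at j=7 → formula holds.

True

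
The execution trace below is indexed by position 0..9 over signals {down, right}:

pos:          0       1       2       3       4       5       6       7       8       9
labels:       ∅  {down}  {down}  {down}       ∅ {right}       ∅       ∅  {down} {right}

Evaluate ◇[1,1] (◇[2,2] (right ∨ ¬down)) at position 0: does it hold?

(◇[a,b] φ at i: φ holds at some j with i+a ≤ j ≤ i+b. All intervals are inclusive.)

Does not hold

Check ◇[2,2] (right ∨ ¬down) at each j in [1,1]:
  j=1: fails (none in [3,3])
No position in the window satisfies it → formula fails.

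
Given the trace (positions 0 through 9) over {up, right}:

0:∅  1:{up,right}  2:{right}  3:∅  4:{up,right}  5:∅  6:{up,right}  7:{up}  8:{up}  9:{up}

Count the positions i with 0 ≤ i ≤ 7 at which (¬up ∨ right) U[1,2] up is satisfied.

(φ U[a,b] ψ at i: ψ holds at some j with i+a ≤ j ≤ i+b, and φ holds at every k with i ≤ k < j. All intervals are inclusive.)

6

Evaluate at each i in [0,7]:
  i=0: ✓ (rhs at j=1; lhs holds on [0,0])
  i=1: ✗ (no rhs in [2,3])
  i=2: ✓ (rhs at j=4; lhs holds on [2,3])
  i=3: ✓ (rhs at j=4; lhs holds on [3,3])
  i=4: ✓ (rhs at j=6; lhs holds on [4,5])
  i=5: ✓ (rhs at j=6; lhs holds on [5,5])
  i=6: ✓ (rhs at j=7; lhs holds on [6,6])
  i=7: ✗ (lhs fails at k=7 before rhs at j=8)
Positions where it holds: {0, 2, 3, 4, 5, 6} → 6.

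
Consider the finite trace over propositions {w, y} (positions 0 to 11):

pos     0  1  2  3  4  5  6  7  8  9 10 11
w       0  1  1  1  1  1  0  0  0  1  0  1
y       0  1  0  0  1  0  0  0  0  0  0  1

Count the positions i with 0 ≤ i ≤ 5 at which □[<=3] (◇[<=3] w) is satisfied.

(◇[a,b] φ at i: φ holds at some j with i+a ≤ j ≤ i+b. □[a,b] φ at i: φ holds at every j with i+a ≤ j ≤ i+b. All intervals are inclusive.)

Evaluate at each i in [0,5]:
  i=0: ✓ (all of [0,3])
  i=1: ✓ (all of [1,4])
  i=2: ✓ (all of [2,5])
  i=3: ✓ (all of [3,6])
  i=4: ✓ (all of [4,7])
  i=5: ✓ (all of [5,8])
Positions where it holds: {0, 1, 2, 3, 4, 5} → 6.

6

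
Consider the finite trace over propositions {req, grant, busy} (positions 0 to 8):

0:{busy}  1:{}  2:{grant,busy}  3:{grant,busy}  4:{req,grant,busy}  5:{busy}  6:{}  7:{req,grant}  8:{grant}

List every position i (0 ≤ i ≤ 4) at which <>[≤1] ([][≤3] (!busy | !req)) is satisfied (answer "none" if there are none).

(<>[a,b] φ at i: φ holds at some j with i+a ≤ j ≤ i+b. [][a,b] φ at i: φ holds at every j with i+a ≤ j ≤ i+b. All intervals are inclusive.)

Evaluate at each i in [0,4]:
  i=0: ✓ (witness j=0)
  i=1: ✗ (none in [1,2])
  i=2: ✗ (none in [2,3])
  i=3: ✗ (none in [3,4])
  i=4: ✓ (witness j=5)

0, 4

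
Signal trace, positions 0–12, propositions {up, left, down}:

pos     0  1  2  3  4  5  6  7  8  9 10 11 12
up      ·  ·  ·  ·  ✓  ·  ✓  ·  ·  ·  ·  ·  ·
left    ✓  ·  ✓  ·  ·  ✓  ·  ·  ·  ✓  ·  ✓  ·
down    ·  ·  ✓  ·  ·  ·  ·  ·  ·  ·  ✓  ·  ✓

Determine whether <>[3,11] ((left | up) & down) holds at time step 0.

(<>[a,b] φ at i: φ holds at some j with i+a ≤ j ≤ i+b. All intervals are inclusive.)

Check ((left | up) & down) at each j in [3,11]:
  j=3: false
  j=4: false
  j=5: false
  j=6: false
  j=7: false
  j=8: false
  j=9: false
  j=10: false
  j=11: false
No position in the window satisfies it → formula fails.

No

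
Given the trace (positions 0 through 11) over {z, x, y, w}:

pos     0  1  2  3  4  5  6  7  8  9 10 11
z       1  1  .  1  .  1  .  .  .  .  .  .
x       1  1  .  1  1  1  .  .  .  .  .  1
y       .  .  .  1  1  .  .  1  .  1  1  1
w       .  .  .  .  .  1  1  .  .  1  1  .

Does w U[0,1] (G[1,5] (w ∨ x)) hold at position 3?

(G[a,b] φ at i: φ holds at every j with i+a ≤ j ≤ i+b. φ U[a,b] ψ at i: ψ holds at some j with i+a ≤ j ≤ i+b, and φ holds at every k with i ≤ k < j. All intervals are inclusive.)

Need some j in [3,4] with G[1,5] (w ∨ x), and w at every k in [3,j-1].
  j=3: G[1,5] (w ∨ x) — fails at 7.
  j=4: G[1,5] (w ∨ x) — fails at 7.
No j in the window works → until fails.

Does not hold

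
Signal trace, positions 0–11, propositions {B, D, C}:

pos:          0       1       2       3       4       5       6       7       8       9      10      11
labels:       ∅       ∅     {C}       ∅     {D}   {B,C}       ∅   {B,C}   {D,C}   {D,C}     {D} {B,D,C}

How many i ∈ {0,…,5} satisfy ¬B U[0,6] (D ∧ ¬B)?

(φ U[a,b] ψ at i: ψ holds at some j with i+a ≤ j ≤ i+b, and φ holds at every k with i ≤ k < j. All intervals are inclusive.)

5

Evaluate at each i in [0,5]:
  i=0: ✓ (rhs at j=4; lhs holds on [0,3])
  i=1: ✓ (rhs at j=4; lhs holds on [1,3])
  i=2: ✓ (rhs at j=4; lhs holds on [2,3])
  i=3: ✓ (rhs at j=4; lhs holds on [3,3])
  i=4: ✓ (rhs at j=4)
  i=5: ✗ (lhs fails at k=5 before rhs at j=8)
Positions where it holds: {0, 1, 2, 3, 4} → 5.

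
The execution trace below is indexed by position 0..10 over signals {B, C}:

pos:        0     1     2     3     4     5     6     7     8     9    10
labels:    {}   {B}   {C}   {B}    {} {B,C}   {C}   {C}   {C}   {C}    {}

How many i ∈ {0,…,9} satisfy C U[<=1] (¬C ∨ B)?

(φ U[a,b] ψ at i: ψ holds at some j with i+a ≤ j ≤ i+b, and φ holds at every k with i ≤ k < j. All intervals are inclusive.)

Evaluate at each i in [0,9]:
  i=0: ✓ (rhs at j=0)
  i=1: ✓ (rhs at j=1)
  i=2: ✓ (rhs at j=3; lhs holds on [2,2])
  i=3: ✓ (rhs at j=3)
  i=4: ✓ (rhs at j=4)
  i=5: ✓ (rhs at j=5)
  i=6: ✗ (no rhs in [6,7])
  i=7: ✗ (no rhs in [7,8])
  i=8: ✗ (no rhs in [8,9])
  i=9: ✓ (rhs at j=10; lhs holds on [9,9])
Positions where it holds: {0, 1, 2, 3, 4, 5, 9} → 7.

7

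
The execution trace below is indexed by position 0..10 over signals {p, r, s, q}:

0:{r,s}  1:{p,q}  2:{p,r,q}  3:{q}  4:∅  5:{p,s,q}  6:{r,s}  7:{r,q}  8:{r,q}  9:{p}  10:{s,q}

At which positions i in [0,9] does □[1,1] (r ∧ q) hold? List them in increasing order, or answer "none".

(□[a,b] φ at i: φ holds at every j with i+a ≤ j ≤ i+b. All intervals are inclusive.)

1, 6, 7

Evaluate at each i in [0,9]:
  i=0: ✗ (fails at j=1)
  i=1: ✓ (all of [2,2])
  i=2: ✗ (fails at j=3)
  i=3: ✗ (fails at j=4)
  i=4: ✗ (fails at j=5)
  i=5: ✗ (fails at j=6)
  i=6: ✓ (all of [7,7])
  i=7: ✓ (all of [8,8])
  i=8: ✗ (fails at j=9)
  i=9: ✗ (fails at j=10)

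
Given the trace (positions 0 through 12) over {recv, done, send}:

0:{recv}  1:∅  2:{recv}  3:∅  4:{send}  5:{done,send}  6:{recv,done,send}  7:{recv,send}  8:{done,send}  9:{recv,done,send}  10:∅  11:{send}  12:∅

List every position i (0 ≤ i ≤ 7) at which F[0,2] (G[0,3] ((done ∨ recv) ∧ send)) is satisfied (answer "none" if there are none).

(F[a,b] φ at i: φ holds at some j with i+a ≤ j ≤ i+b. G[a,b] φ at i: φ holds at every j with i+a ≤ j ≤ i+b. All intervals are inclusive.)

Evaluate at each i in [0,7]:
  i=0: ✗ (none in [0,2])
  i=1: ✗ (none in [1,3])
  i=2: ✗ (none in [2,4])
  i=3: ✓ (witness j=5)
  i=4: ✓ (witness j=5)
  i=5: ✓ (witness j=5)
  i=6: ✓ (witness j=6)
  i=7: ✗ (none in [7,9])

3, 4, 5, 6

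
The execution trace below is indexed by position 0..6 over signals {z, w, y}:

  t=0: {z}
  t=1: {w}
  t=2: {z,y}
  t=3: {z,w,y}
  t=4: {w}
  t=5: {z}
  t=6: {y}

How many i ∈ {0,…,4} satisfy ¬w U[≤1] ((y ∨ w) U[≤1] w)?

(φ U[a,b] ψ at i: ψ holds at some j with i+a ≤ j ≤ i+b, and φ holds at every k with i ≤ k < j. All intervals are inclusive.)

Evaluate at each i in [0,4]:
  i=0: ✓ (rhs at j=1; lhs holds on [0,0])
  i=1: ✓ (rhs at j=1)
  i=2: ✓ (rhs at j=2)
  i=3: ✓ (rhs at j=3)
  i=4: ✓ (rhs at j=4)
Positions where it holds: {0, 1, 2, 3, 4} → 5.

5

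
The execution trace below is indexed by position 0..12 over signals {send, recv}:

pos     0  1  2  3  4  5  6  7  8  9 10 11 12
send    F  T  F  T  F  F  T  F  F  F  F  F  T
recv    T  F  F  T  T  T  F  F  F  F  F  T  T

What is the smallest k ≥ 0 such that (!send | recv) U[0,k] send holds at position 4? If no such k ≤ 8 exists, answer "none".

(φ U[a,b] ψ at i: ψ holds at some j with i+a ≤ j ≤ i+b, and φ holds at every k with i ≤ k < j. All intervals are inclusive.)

Need earliest j ≥ 4 with send, and (!send | recv) at every k in [4,j-1].
  j=4: rhs fails.
  j=5: rhs fails.
  j=6: rhs holds; lhs holds on [4,5]. k = 2.

2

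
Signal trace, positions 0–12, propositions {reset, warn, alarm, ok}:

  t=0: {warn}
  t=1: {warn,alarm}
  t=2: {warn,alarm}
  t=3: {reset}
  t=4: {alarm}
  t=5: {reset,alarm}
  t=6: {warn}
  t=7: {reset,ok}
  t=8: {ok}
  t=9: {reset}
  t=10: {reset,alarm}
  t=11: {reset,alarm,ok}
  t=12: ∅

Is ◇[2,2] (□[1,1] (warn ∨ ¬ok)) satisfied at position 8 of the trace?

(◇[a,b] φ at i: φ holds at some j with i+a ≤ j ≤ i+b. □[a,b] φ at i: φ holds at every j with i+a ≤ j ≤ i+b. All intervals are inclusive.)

No

Check □[1,1] (warn ∨ ¬ok) at each j in [10,10]:
  j=10: fails at 11
No position in the window satisfies it → formula fails.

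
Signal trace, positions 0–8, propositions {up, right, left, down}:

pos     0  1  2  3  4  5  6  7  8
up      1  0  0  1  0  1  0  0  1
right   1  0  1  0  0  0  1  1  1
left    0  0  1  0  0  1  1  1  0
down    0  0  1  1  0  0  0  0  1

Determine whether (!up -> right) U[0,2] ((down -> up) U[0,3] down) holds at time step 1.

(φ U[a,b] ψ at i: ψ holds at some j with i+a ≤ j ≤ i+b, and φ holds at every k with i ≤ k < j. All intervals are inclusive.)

Yes

Need some j in [1,3] with ((down -> up) U[0,3] down), and (!up -> right) at every k in [1,j-1].
  j=1: ((down -> up) U[0,3] down) holds; no prefix to check → satisfied.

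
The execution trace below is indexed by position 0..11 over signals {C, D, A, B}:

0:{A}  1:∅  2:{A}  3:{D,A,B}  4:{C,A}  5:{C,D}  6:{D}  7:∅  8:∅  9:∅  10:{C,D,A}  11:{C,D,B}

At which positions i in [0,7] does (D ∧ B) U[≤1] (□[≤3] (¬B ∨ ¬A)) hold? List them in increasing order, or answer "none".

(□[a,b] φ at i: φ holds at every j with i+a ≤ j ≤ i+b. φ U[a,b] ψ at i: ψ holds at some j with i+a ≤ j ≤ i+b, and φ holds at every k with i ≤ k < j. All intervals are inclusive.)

Evaluate at each i in [0,7]:
  i=0: ✗ (no rhs in [0,1])
  i=1: ✗ (no rhs in [1,2])
  i=2: ✗ (no rhs in [2,3])
  i=3: ✓ (rhs at j=4; lhs holds on [3,3])
  i=4: ✓ (rhs at j=4)
  i=5: ✓ (rhs at j=5)
  i=6: ✓ (rhs at j=6)
  i=7: ✓ (rhs at j=7)

3, 4, 5, 6, 7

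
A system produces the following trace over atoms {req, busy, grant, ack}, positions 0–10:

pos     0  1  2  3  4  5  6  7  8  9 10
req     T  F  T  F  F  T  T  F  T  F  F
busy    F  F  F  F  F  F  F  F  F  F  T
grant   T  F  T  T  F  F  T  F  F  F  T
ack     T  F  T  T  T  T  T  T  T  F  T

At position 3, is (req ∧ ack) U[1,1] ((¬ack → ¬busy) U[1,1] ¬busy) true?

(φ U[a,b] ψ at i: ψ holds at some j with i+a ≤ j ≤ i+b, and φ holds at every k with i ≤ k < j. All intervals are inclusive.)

Need some j in [4,4] with ((¬ack → ¬busy) U[1,1] ¬busy), and (req ∧ ack) at every k in [3,j-1].
  j=4: ((¬ack → ¬busy) U[1,1] ¬busy) holds, but (req ∧ ack) fails at k=3 → not this j.
No j in the window works → until fails.

Does not hold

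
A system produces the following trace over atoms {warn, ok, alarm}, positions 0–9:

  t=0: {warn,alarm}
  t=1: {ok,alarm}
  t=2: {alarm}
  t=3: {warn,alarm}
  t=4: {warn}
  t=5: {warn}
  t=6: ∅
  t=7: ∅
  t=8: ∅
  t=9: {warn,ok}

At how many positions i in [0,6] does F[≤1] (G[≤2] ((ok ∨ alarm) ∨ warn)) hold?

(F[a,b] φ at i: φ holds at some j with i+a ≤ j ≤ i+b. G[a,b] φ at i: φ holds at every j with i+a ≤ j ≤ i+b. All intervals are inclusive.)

Evaluate at each i in [0,6]:
  i=0: ✓ (witness j=0)
  i=1: ✓ (witness j=1)
  i=2: ✓ (witness j=2)
  i=3: ✓ (witness j=3)
  i=4: ✗ (none in [4,5])
  i=5: ✗ (none in [5,6])
  i=6: ✗ (none in [6,7])
Positions where it holds: {0, 1, 2, 3} → 4.

4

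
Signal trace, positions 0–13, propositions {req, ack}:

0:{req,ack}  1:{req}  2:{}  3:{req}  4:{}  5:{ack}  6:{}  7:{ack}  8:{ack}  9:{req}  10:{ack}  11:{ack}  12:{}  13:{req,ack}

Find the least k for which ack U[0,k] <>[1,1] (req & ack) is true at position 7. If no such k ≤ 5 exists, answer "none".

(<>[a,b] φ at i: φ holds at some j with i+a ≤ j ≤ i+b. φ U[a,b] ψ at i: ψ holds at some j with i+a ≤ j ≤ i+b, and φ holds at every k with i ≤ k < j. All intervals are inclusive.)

Need earliest j ≥ 7 with <>[1,1] (req & ack), and ack at every k in [7,j-1].
  j=7: rhs fails.
  j=8: rhs fails.
  j=9: rhs fails.
  j=10: rhs fails.
  j=11: rhs fails.
  j=12: rhs holds but lhs fails at k=9.
No witness within the range → none.

none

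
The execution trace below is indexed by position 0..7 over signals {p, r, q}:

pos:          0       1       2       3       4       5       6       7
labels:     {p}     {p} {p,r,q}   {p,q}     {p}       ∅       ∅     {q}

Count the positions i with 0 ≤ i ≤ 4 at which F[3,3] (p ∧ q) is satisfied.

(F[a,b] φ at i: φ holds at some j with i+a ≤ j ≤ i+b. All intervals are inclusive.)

1

Evaluate at each i in [0,4]:
  i=0: ✓ (witness j=3)
  i=1: ✗ (none in [4,4])
  i=2: ✗ (none in [5,5])
  i=3: ✗ (none in [6,6])
  i=4: ✗ (none in [7,7])
Positions where it holds: {0} → 1.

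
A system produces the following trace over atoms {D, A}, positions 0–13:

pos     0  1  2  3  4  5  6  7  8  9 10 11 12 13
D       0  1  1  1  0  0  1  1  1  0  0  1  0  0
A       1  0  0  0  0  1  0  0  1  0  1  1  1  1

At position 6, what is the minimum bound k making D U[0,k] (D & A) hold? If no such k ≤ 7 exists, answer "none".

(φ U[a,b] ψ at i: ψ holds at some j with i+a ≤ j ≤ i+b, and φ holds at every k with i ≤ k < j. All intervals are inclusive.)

Need earliest j ≥ 6 with (D & A), and D at every k in [6,j-1].
  j=6: rhs fails.
  j=7: rhs fails.
  j=8: rhs holds; lhs holds on [6,7]. k = 2.

2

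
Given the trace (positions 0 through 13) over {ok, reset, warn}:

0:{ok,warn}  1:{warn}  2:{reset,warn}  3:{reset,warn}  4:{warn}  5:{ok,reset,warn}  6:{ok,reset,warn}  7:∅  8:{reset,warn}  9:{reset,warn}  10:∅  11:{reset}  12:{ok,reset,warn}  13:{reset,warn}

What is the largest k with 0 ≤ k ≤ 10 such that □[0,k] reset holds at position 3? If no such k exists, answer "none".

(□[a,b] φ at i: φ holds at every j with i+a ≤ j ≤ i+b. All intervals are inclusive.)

reset must hold from j=3 onward; find where it first fails.
  j=3: holds
  j=4: fails
Holds on [3,3], so largest k = 0.

0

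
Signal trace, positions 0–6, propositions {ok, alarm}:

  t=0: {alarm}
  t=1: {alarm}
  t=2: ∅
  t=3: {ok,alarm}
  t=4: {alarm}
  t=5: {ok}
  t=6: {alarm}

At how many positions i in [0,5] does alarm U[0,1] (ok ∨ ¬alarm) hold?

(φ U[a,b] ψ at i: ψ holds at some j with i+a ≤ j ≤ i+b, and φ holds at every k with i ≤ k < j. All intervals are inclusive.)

5

Evaluate at each i in [0,5]:
  i=0: ✗ (no rhs in [0,1])
  i=1: ✓ (rhs at j=2; lhs holds on [1,1])
  i=2: ✓ (rhs at j=2)
  i=3: ✓ (rhs at j=3)
  i=4: ✓ (rhs at j=5; lhs holds on [4,4])
  i=5: ✓ (rhs at j=5)
Positions where it holds: {1, 2, 3, 4, 5} → 5.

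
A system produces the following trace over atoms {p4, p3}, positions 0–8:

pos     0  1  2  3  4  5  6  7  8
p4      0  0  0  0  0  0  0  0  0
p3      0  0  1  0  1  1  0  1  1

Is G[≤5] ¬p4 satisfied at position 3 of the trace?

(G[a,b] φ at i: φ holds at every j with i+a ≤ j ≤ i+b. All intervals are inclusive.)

Check ¬p4 at every j in [3,8]:
  j=3: true
  j=4: true
  j=5: true
  j=6: true
  j=7: true
  j=8: true
All positions satisfy it → formula holds.

Holds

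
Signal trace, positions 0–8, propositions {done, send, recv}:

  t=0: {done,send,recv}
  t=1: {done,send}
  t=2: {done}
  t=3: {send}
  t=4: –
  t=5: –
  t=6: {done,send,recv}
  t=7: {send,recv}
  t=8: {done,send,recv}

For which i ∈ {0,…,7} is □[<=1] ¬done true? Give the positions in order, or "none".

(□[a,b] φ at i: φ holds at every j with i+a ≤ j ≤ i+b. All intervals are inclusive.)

Evaluate at each i in [0,7]:
  i=0: ✗ (fails at j=0)
  i=1: ✗ (fails at j=1)
  i=2: ✗ (fails at j=2)
  i=3: ✓ (all of [3,4])
  i=4: ✓ (all of [4,5])
  i=5: ✗ (fails at j=6)
  i=6: ✗ (fails at j=6)
  i=7: ✗ (fails at j=8)

3, 4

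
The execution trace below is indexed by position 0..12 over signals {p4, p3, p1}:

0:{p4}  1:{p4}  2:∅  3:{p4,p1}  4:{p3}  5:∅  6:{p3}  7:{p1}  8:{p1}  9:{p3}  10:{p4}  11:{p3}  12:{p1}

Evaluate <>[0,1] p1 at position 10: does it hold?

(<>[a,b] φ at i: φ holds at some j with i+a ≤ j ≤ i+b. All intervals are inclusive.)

Does not hold

Check p1 at each j in [10,11]:
  j=10: false
  j=11: false
No position in the window satisfies it → formula fails.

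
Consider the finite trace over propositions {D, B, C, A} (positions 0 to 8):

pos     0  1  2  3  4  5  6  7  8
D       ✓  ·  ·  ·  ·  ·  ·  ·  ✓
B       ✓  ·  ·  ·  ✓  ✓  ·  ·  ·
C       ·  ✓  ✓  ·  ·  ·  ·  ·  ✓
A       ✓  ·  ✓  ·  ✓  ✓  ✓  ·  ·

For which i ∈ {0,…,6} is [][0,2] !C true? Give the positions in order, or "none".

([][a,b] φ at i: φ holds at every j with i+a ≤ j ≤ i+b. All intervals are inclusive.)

3, 4, 5

Evaluate at each i in [0,6]:
  i=0: ✗ (fails at j=1)
  i=1: ✗ (fails at j=1)
  i=2: ✗ (fails at j=2)
  i=3: ✓ (all of [3,5])
  i=4: ✓ (all of [4,6])
  i=5: ✓ (all of [5,7])
  i=6: ✗ (fails at j=8)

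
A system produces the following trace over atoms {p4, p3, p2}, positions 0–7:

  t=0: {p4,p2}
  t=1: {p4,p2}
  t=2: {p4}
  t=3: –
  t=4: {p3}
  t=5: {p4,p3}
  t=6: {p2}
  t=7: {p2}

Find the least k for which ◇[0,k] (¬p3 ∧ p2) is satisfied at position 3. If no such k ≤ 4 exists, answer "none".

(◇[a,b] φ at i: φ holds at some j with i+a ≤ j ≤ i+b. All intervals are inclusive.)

Scan j = 3,4,… for (¬p3 ∧ p2):
  j=3: fails
  j=4: fails
  j=5: fails
  j=6: holds
First hit at j=6, so smallest k = 6-3 = 3.

3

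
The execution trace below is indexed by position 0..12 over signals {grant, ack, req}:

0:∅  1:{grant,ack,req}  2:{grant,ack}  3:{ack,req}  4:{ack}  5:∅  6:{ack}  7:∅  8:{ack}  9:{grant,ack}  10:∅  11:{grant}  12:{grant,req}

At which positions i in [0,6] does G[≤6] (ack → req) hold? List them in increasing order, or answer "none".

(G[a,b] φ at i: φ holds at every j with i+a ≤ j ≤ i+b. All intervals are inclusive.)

none

Evaluate at each i in [0,6]:
  i=0: ✗ (fails at j=2)
  i=1: ✗ (fails at j=2)
  i=2: ✗ (fails at j=2)
  i=3: ✗ (fails at j=4)
  i=4: ✗ (fails at j=4)
  i=5: ✗ (fails at j=6)
  i=6: ✗ (fails at j=6)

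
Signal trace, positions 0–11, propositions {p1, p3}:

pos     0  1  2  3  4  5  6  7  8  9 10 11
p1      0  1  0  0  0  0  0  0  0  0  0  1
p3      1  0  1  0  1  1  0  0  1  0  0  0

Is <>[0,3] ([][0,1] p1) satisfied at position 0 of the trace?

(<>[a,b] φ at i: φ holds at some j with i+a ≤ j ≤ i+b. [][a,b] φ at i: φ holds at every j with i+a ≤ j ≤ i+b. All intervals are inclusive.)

Check [][0,1] p1 at each j in [0,3]:
  j=0: fails at 0
  j=1: fails at 2
  j=2: fails at 2
  j=3: fails at 3
No position in the window satisfies it → formula fails.

No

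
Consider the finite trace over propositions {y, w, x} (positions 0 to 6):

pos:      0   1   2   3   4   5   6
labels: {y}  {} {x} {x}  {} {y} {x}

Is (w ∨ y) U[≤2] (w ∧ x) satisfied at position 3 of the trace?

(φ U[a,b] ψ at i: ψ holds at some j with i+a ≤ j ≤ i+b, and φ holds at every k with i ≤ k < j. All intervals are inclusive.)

Need some j in [3,5] with (w ∧ x), and (w ∨ y) at every k in [3,j-1].
  j=3: (w ∧ x) false.
  j=4: (w ∧ x) false.
  j=5: (w ∧ x) false.
No j in the window works → until fails.

No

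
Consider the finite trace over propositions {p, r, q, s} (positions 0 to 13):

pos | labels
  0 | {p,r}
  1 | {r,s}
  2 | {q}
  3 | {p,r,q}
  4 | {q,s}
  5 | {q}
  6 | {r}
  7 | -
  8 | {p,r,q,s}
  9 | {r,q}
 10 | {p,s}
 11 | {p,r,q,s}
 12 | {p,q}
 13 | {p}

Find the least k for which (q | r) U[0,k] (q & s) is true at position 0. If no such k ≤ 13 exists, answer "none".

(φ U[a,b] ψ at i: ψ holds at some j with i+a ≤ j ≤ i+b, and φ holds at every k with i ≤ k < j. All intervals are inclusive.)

4

Need earliest j ≥ 0 with (q & s), and (q | r) at every k in [0,j-1].
  j=0: rhs fails.
  j=1: rhs fails.
  j=2: rhs fails.
  j=3: rhs fails.
  j=4: rhs holds; lhs holds on [0,3]. k = 4.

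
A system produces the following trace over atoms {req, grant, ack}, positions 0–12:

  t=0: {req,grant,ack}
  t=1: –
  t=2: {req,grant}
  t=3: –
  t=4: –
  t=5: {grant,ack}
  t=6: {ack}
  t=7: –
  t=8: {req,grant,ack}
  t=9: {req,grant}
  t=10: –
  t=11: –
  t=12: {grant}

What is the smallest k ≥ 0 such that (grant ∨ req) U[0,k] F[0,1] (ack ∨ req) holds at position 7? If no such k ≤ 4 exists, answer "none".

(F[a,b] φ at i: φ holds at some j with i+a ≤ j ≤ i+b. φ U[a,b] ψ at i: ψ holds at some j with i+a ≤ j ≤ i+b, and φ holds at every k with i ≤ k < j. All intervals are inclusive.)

Need earliest j ≥ 7 with F[0,1] (ack ∨ req), and (grant ∨ req) at every k in [7,j-1].
  j=7: rhs holds (empty prefix). k = 0.

0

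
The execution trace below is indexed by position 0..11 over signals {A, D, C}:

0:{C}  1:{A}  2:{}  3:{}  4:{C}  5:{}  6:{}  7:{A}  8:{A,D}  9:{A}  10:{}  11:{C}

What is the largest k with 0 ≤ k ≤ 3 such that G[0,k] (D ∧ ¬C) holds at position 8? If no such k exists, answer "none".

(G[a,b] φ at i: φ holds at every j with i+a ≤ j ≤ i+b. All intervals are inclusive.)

(D ∧ ¬C) must hold from j=8 onward; find where it first fails.
  j=8: holds
  j=9: fails
Holds on [8,8], so largest k = 0.

0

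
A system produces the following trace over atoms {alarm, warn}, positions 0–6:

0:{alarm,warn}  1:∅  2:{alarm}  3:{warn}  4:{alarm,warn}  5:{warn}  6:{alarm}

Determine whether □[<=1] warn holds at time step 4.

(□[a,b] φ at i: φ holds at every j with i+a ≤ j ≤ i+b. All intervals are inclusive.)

Holds

Check warn at every j in [4,5]:
  j=4: true
  j=5: true
All positions satisfy it → formula holds.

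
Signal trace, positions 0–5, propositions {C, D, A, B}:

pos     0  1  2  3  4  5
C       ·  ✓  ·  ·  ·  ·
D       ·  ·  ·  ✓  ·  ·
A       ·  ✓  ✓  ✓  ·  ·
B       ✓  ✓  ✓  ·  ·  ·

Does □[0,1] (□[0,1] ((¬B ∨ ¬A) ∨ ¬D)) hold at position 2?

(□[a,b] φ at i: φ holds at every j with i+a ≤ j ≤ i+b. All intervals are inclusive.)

Yes

Check □[0,1] ((¬B ∨ ¬A) ∨ ¬D) at every j in [2,3]:
  j=2: holds on [2,3]
  j=3: holds on [3,4]
All positions satisfy it → formula holds.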